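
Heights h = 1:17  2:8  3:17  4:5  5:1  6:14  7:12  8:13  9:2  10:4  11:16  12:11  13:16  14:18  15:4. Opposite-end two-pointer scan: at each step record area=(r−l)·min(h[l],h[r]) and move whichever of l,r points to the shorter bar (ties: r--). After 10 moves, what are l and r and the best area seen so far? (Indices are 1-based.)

l=10, r=14, best area=221

l=1 r=15: min(17,4)*14=56 best=56 *, r--
l=1 r=14: min(17,18)*13=221 best=221 *, l++
l=2 r=14: min(8,18)*12=96 best=221, l++
l=3 r=14: min(17,18)*11=187 best=221, l++
l=4 r=14: min(5,18)*10=50 best=221, l++
l=5 r=14: min(1,18)*9=9 best=221, l++
l=6 r=14: min(14,18)*8=112 best=221, l++
l=7 r=14: min(12,18)*7=84 best=221, l++
l=8 r=14: min(13,18)*6=78 best=221, l++
l=9 r=14: min(2,18)*5=10 best=221, l++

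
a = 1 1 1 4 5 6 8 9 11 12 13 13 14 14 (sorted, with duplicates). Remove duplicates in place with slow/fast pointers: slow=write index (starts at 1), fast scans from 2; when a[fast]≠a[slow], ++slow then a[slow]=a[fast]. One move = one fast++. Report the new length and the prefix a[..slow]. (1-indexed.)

(s=1,f=2) a[fast]=1=a[slow] dup → fast++
(s=1,f=3) a[fast]=1=a[slow] dup → fast++
(s=1,f=4) a[fast]=4≠a[slow]=1 write a[2]=4 → slow++,fast++
(s=2,f=5) a[fast]=5≠a[slow]=4 write a[3]=5 → slow++,fast++
(s=3,f=6) a[fast]=6≠a[slow]=5 write a[4]=6 → slow++,fast++
(s=4,f=7) a[fast]=8≠a[slow]=6 write a[5]=8 → slow++,fast++
(s=5,f=8) a[fast]=9≠a[slow]=8 write a[6]=9 → slow++,fast++
(s=6,f=9) a[fast]=11≠a[slow]=9 write a[7]=11 → slow++,fast++
(s=7,f=10) a[fast]=12≠a[slow]=11 write a[8]=12 → slow++,fast++
(s=8,f=11) a[fast]=13≠a[slow]=12 write a[9]=13 → slow++,fast++
(s=9,f=12) a[fast]=13=a[slow] dup → fast++
(s=9,f=13) a[fast]=14≠a[slow]=13 write a[10]=14 → slow++,fast++
(s=10,f=14) a[fast]=14=a[slow] dup → fast++

length 10; prefix = [1, 4, 5, 6, 8, 9, 11, 12, 13, 14]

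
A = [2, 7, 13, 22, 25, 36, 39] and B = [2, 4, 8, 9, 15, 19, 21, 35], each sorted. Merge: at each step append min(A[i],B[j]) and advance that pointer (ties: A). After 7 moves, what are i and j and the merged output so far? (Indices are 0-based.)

[i=0,j=0] A[i]=2<=B[j]=2 take 2 → i++
[i=1,j=0] A[i]=7>B[j]=2 take 2 → j++
[i=1,j=1] A[i]=7>B[j]=4 take 4 → j++
[i=1,j=2] A[i]=7<=B[j]=8 take 7 → i++
[i=2,j=2] A[i]=13>B[j]=8 take 8 → j++
[i=2,j=3] A[i]=13>B[j]=9 take 9 → j++
[i=2,j=4] A[i]=13<=B[j]=15 take 13 → i++

i=3, j=4, merged so far=[2, 2, 4, 7, 8, 9, 13]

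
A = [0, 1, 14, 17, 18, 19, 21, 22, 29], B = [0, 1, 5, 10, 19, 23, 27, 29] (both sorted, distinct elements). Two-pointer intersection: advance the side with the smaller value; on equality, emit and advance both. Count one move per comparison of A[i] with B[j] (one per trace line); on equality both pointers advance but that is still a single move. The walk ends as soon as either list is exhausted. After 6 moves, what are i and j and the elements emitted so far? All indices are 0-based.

i=4, j=4, emitted=[0, 1]

[i=0,j=0] 0==0 emit → i++,j++
[i=1,j=1] 1==1 emit → i++,j++
[i=2,j=2] 14>5 → j++
[i=2,j=3] 14>10 → j++
[i=2,j=4] 14<19 → i++
[i=3,j=4] 17<19 → i++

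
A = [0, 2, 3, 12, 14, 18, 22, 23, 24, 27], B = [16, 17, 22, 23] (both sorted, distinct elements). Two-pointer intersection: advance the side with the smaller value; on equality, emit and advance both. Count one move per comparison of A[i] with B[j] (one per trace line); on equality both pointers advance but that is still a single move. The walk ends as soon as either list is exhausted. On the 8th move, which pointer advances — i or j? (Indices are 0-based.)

[i=0,j=0] 0<16 → i++
[i=1,j=0] 2<16 → i++
[i=2,j=0] 3<16 → i++
[i=3,j=0] 12<16 → i++
[i=4,j=0] 14<16 → i++
[i=5,j=0] 18>16 → j++
[i=5,j=1] 18>17 → j++
[i=5,j=2] 18<22 → i++

i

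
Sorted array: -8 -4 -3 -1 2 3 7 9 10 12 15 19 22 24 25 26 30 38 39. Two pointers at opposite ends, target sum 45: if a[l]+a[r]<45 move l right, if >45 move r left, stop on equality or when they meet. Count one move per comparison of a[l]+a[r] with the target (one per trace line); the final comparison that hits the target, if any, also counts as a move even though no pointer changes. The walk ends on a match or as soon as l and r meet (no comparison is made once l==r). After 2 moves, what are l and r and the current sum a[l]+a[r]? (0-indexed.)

l=0 r=18: -8+39=31 <45, l++
l=1 r=18: -4+39=35 <45, l++

l=2, r=18, sum=36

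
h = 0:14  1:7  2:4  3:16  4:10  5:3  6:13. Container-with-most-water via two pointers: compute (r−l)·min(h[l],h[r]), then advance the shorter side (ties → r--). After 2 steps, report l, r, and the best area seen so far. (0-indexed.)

l=0 r=6: min(14,13)*6=78 best=78 *, r--
l=0 r=5: min(14,3)*5=15 best=78, r--

l=0, r=4, best area=78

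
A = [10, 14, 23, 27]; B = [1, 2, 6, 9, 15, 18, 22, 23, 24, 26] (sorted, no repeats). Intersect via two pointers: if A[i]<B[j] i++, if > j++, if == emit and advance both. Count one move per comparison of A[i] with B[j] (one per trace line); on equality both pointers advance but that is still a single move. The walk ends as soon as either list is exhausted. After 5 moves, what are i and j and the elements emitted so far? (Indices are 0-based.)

i=1, j=4, emitted=[]

i=0 j=0: 10>1, j++
i=0 j=1: 10>2, j++
i=0 j=2: 10>6, j++
i=0 j=3: 10>9, j++
i=0 j=4: 10<15, i++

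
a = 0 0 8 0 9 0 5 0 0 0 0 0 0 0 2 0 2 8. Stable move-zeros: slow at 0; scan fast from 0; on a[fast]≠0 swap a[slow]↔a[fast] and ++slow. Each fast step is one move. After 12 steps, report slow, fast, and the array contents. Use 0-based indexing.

slow=3, fast=12, a=[8, 9, 5, 0, 0, 0, 0, 0, 0, 0, 0, 0, 0, 0, 2, 0, 2, 8]

(s=0,f=0) a[fast]=0 → fast++
(s=0,f=1) a[fast]=0 → fast++
(s=0,f=2) a[fast]=8≠0 swap→a[0]=8 → slow++,fast++
(s=1,f=3) a[fast]=0 → fast++
(s=1,f=4) a[fast]=9≠0 swap→a[1]=9 → slow++,fast++
(s=2,f=5) a[fast]=0 → fast++
(s=2,f=6) a[fast]=5≠0 swap→a[2]=5 → slow++,fast++
(s=3,f=7) a[fast]=0 → fast++
(s=3,f=8) a[fast]=0 → fast++
(s=3,f=9) a[fast]=0 → fast++
(s=3,f=10) a[fast]=0 → fast++
(s=3,f=11) a[fast]=0 → fast++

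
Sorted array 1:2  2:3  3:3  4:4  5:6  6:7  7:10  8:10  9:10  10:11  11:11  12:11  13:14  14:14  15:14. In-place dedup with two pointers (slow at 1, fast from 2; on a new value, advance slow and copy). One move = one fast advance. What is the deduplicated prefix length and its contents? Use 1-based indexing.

length 8; prefix = [2, 3, 4, 6, 7, 10, 11, 14]

(s=1,f=2) a[fast]=3≠a[slow]=2 write a[2]=3 → slow++,fast++
(s=2,f=3) a[fast]=3=a[slow] dup → fast++
(s=2,f=4) a[fast]=4≠a[slow]=3 write a[3]=4 → slow++,fast++
(s=3,f=5) a[fast]=6≠a[slow]=4 write a[4]=6 → slow++,fast++
(s=4,f=6) a[fast]=7≠a[slow]=6 write a[5]=7 → slow++,fast++
(s=5,f=7) a[fast]=10≠a[slow]=7 write a[6]=10 → slow++,fast++
(s=6,f=8) a[fast]=10=a[slow] dup → fast++
(s=6,f=9) a[fast]=10=a[slow] dup → fast++
(s=6,f=10) a[fast]=11≠a[slow]=10 write a[7]=11 → slow++,fast++
(s=7,f=11) a[fast]=11=a[slow] dup → fast++
(s=7,f=12) a[fast]=11=a[slow] dup → fast++
(s=7,f=13) a[fast]=14≠a[slow]=11 write a[8]=14 → slow++,fast++
(s=8,f=14) a[fast]=14=a[slow] dup → fast++
(s=8,f=15) a[fast]=14=a[slow] dup → fast++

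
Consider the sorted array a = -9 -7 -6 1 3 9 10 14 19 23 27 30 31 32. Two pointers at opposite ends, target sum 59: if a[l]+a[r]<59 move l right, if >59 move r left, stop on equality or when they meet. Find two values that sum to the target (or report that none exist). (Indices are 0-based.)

l=0 r=13: -9+32=23 <59, l++
l=1 r=13: -7+32=25 <59, l++
l=2 r=13: -6+32=26 <59, l++
l=3 r=13: 1+32=33 <59, l++
l=4 r=13: 3+32=35 <59, l++
l=5 r=13: 9+32=41 <59, l++
l=6 r=13: 10+32=42 <59, l++
l=7 r=13: 14+32=46 <59, l++
l=8 r=13: 19+32=51 <59, l++
l=9 r=13: 23+32=55 <59, l++
l=10 r=13: 27+32=59, found

(27, 32)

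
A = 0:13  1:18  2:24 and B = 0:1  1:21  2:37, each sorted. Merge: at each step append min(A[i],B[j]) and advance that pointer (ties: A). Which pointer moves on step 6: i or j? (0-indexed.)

j

i=0 j=0: A[i]=13>B[j]=1 take 1, j++
i=0 j=1: A[i]=13<=B[j]=21 take 13, i++
i=1 j=1: A[i]=18<=B[j]=21 take 18, i++
i=2 j=1: A[i]=24>B[j]=21 take 21, j++
i=2 j=2: A[i]=24<=B[j]=37 take 24, i++
i=3 j=2: A done, take B[j]=37, j++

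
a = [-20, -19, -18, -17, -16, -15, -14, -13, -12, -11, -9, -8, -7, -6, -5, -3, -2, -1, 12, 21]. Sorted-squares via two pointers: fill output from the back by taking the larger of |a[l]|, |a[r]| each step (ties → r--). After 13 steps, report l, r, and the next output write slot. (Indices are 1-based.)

l=1 r=20: |-20|<=|21| out[20]=441, r--
l=1 r=19: |-20|>|12| out[19]=400, l++
l=2 r=19: |-19|>|12| out[18]=361, l++
l=3 r=19: |-18|>|12| out[17]=324, l++
l=4 r=19: |-17|>|12| out[16]=289, l++
l=5 r=19: |-16|>|12| out[15]=256, l++
l=6 r=19: |-15|>|12| out[14]=225, l++
l=7 r=19: |-14|>|12| out[13]=196, l++
l=8 r=19: |-13|>|12| out[12]=169, l++
l=9 r=19: |-12|<=|12| out[11]=144, r--
l=9 r=18: |-12|>|-1| out[10]=144, l++
l=10 r=18: |-11|>|-1| out[9]=121, l++
l=11 r=18: |-9|>|-1| out[8]=81, l++

l=12, r=18, next write slot=7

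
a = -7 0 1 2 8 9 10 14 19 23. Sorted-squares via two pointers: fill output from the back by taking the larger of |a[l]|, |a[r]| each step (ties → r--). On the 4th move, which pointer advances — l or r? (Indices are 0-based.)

r

[0,9] |-7|<=|23| out[9]=529 → r--
[0,8] |-7|<=|19| out[8]=361 → r--
[0,7] |-7|<=|14| out[7]=196 → r--
[0,6] |-7|<=|10| out[6]=100 → r--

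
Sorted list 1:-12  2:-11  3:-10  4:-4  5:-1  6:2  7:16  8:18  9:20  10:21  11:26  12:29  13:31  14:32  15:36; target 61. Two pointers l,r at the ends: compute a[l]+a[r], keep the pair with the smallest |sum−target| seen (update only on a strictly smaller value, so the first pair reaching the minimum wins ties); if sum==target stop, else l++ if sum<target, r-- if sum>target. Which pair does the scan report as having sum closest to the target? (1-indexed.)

[1,15] -12+36=24 d=37 * → l++
[2,15] -11+36=25 d=36 * → l++
[3,15] -10+36=26 d=35 * → l++
[4,15] -4+36=32 d=29 * → l++
[5,15] -1+36=35 d=26 * → l++
[6,15] 2+36=38 d=23 * → l++
[7,15] 16+36=52 d=9 * → l++
[8,15] 18+36=54 d=7 * → l++
[9,15] 20+36=56 d=5 * → l++
[10,15] 21+36=57 d=4 * → l++
[11,15] 26+36=62 d=1 * → r--
[11,14] 26+32=58 d=3 → l++
[12,14] 29+32=61 d=0 * → stop

pair (29, 32) with sum 61 (|Δ|=0)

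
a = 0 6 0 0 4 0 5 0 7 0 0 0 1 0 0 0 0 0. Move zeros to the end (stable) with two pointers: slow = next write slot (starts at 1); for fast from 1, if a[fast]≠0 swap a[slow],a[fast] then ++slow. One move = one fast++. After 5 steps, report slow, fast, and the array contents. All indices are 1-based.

(s=1,f=1) a[fast]=0 → fast++
(s=1,f=2) a[fast]=6≠0 swap→a[1]=6 → slow++,fast++
(s=2,f=3) a[fast]=0 → fast++
(s=2,f=4) a[fast]=0 → fast++
(s=2,f=5) a[fast]=4≠0 swap→a[2]=4 → slow++,fast++

slow=3, fast=6, a=[6, 4, 0, 0, 0, 0, 5, 0, 7, 0, 0, 0, 1, 0, 0, 0, 0, 0]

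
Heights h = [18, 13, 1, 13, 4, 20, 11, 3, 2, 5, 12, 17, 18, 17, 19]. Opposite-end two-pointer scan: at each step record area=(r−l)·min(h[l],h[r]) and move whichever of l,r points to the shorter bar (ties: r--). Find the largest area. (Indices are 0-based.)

l=0 r=14: min(18,19)*14=252 best=252 *, l++
l=1 r=14: min(13,19)*13=169 best=252, l++
l=2 r=14: min(1,19)*12=12 best=252, l++
l=3 r=14: min(13,19)*11=143 best=252, l++
l=4 r=14: min(4,19)*10=40 best=252, l++
l=5 r=14: min(20,19)*9=171 best=252, r--
l=5 r=13: min(20,17)*8=136 best=252, r--
l=5 r=12: min(20,18)*7=126 best=252, r--
l=5 r=11: min(20,17)*6=102 best=252, r--
l=5 r=10: min(20,12)*5=60 best=252, r--
l=5 r=9: min(20,5)*4=20 best=252, r--
l=5 r=8: min(20,2)*3=6 best=252, r--
l=5 r=7: min(20,3)*2=6 best=252, r--
l=5 r=6: min(20,11)*1=11 best=252, r--

max area = 252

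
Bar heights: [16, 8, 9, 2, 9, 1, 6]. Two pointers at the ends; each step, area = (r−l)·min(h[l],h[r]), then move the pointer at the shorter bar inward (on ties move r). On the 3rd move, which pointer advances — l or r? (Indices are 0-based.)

[0,6] min(16,6)*6=36 best=36 * → r--
[0,5] min(16,1)*5=5 best=36 → r--
[0,4] min(16,9)*4=36 best=36 → r--

r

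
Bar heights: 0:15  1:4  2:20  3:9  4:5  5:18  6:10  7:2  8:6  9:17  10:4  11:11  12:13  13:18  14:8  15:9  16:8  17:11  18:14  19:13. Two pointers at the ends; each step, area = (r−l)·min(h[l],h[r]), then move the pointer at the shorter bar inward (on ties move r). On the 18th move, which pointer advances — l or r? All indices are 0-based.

l=0 r=19: min(15,13)*19=247 best=247 *, r--
l=0 r=18: min(15,14)*18=252 best=252 *, r--
l=0 r=17: min(15,11)*17=187 best=252, r--
l=0 r=16: min(15,8)*16=128 best=252, r--
l=0 r=15: min(15,9)*15=135 best=252, r--
l=0 r=14: min(15,8)*14=112 best=252, r--
l=0 r=13: min(15,18)*13=195 best=252, l++
l=1 r=13: min(4,18)*12=48 best=252, l++
l=2 r=13: min(20,18)*11=198 best=252, r--
l=2 r=12: min(20,13)*10=130 best=252, r--
l=2 r=11: min(20,11)*9=99 best=252, r--
l=2 r=10: min(20,4)*8=32 best=252, r--
l=2 r=9: min(20,17)*7=119 best=252, r--
l=2 r=8: min(20,6)*6=36 best=252, r--
l=2 r=7: min(20,2)*5=10 best=252, r--
l=2 r=6: min(20,10)*4=40 best=252, r--
l=2 r=5: min(20,18)*3=54 best=252, r--
l=2 r=4: min(20,5)*2=10 best=252, r--

r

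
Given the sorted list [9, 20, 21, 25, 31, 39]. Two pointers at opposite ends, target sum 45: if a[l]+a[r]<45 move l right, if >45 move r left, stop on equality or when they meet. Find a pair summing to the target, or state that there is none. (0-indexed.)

(20, 25)

l=0 r=5: 9+39=48 >45, r--
l=0 r=4: 9+31=40 <45, l++
l=1 r=4: 20+31=51 >45, r--
l=1 r=3: 20+25=45, found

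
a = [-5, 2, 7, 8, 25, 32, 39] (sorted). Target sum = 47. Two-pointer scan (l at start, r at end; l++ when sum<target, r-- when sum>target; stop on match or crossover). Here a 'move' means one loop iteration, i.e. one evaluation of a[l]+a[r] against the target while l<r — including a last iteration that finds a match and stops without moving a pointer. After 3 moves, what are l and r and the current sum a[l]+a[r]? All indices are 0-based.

l=0 r=6: -5+39=34 <47, l++
l=1 r=6: 2+39=41 <47, l++
l=2 r=6: 7+39=46 <47, l++

l=3, r=6, sum=47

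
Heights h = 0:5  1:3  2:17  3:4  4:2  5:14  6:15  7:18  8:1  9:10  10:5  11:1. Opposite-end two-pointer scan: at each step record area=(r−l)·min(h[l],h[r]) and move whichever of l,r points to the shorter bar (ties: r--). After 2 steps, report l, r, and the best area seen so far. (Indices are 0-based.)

l=0 r=11: min(5,1)*11=11 best=11 *, r--
l=0 r=10: min(5,5)*10=50 best=50 *, r--

l=0, r=9, best area=50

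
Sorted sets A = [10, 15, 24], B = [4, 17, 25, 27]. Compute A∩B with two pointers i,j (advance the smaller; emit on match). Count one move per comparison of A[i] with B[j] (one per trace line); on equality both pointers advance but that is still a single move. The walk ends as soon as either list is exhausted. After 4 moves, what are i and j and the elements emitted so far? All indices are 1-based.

i=3, j=3, emitted=[]

i=1 j=1: 10>4, j++
i=1 j=2: 10<17, i++
i=2 j=2: 15<17, i++
i=3 j=2: 24>17, j++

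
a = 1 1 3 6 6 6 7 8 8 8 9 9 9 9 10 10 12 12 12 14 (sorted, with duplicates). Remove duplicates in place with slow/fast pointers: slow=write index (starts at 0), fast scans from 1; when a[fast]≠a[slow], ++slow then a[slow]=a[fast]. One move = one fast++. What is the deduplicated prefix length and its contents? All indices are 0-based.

(s=0,f=1) a[fast]=1=a[slow] dup → fast++
(s=0,f=2) a[fast]=3≠a[slow]=1 write a[1]=3 → slow++,fast++
(s=1,f=3) a[fast]=6≠a[slow]=3 write a[2]=6 → slow++,fast++
(s=2,f=4) a[fast]=6=a[slow] dup → fast++
(s=2,f=5) a[fast]=6=a[slow] dup → fast++
(s=2,f=6) a[fast]=7≠a[slow]=6 write a[3]=7 → slow++,fast++
(s=3,f=7) a[fast]=8≠a[slow]=7 write a[4]=8 → slow++,fast++
(s=4,f=8) a[fast]=8=a[slow] dup → fast++
(s=4,f=9) a[fast]=8=a[slow] dup → fast++
(s=4,f=10) a[fast]=9≠a[slow]=8 write a[5]=9 → slow++,fast++
(s=5,f=11) a[fast]=9=a[slow] dup → fast++
(s=5,f=12) a[fast]=9=a[slow] dup → fast++
(s=5,f=13) a[fast]=9=a[slow] dup → fast++
(s=5,f=14) a[fast]=10≠a[slow]=9 write a[6]=10 → slow++,fast++
(s=6,f=15) a[fast]=10=a[slow] dup → fast++
(s=6,f=16) a[fast]=12≠a[slow]=10 write a[7]=12 → slow++,fast++
(s=7,f=17) a[fast]=12=a[slow] dup → fast++
(s=7,f=18) a[fast]=12=a[slow] dup → fast++
(s=7,f=19) a[fast]=14≠a[slow]=12 write a[8]=14 → slow++,fast++

length 9; prefix = [1, 3, 6, 7, 8, 9, 10, 12, 14]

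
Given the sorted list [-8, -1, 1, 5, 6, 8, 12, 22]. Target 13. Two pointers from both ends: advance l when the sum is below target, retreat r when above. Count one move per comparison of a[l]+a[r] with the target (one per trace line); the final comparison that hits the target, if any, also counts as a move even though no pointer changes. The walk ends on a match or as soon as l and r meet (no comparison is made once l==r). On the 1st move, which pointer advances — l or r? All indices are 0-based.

l=0 r=7: -8+22=14 >13, r--

r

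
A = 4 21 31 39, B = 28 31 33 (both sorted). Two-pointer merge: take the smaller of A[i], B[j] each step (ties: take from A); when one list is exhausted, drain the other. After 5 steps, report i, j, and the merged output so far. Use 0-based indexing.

[i=0,j=0] A[i]=4<=B[j]=28 take 4 → i++
[i=1,j=0] A[i]=21<=B[j]=28 take 21 → i++
[i=2,j=0] A[i]=31>B[j]=28 take 28 → j++
[i=2,j=1] A[i]=31<=B[j]=31 take 31 → i++
[i=3,j=1] A[i]=39>B[j]=31 take 31 → j++

i=3, j=2, merged so far=[4, 21, 28, 31, 31]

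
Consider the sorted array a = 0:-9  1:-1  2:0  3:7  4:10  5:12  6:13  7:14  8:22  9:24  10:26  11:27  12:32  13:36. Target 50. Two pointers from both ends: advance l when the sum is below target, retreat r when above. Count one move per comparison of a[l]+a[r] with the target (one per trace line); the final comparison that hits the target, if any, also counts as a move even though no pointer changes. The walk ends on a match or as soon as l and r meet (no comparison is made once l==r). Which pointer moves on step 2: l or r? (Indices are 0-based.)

l

l=0 r=13: -9+36=27 <50, l++
l=1 r=13: -1+36=35 <50, l++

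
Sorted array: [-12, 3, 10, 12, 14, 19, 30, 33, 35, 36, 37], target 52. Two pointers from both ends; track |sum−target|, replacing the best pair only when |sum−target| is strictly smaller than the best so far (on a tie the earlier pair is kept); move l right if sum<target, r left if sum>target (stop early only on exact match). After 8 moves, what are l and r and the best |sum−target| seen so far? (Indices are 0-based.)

l=5, r=7, best |Δ|=1

[0,10] -12+37=25 d=27 * → l++
[1,10] 3+37=40 d=12 * → l++
[2,10] 10+37=47 d=5 * → l++
[3,10] 12+37=49 d=3 * → l++
[4,10] 14+37=51 d=1 * → l++
[5,10] 19+37=56 d=4 → r--
[5,9] 19+36=55 d=3 → r--
[5,8] 19+35=54 d=2 → r--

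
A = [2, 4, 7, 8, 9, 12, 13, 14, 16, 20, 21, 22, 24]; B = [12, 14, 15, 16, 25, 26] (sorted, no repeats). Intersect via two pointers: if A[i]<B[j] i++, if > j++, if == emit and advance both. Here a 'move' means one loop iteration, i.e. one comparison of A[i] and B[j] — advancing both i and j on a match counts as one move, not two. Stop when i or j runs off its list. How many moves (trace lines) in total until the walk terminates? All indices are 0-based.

i=0 j=0: 2<12, i++
i=1 j=0: 4<12, i++
i=2 j=0: 7<12, i++
i=3 j=0: 8<12, i++
i=4 j=0: 9<12, i++
i=5 j=0: 12==12 emit, i++,j++
i=6 j=1: 13<14, i++
i=7 j=1: 14==14 emit, i++,j++
i=8 j=2: 16>15, j++
i=8 j=3: 16==16 emit, i++,j++
i=9 j=4: 20<25, i++
i=10 j=4: 21<25, i++
i=11 j=4: 22<25, i++
i=12 j=4: 24<25, i++

14 moves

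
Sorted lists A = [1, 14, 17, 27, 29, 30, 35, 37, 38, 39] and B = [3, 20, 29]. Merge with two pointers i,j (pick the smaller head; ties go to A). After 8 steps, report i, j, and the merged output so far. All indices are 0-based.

i=0 j=0: A[i]=1<=B[j]=3 take 1, i++
i=1 j=0: A[i]=14>B[j]=3 take 3, j++
i=1 j=1: A[i]=14<=B[j]=20 take 14, i++
i=2 j=1: A[i]=17<=B[j]=20 take 17, i++
i=3 j=1: A[i]=27>B[j]=20 take 20, j++
i=3 j=2: A[i]=27<=B[j]=29 take 27, i++
i=4 j=2: A[i]=29<=B[j]=29 take 29, i++
i=5 j=2: A[i]=30>B[j]=29 take 29, j++

i=5, j=3, merged so far=[1, 3, 14, 17, 20, 27, 29, 29]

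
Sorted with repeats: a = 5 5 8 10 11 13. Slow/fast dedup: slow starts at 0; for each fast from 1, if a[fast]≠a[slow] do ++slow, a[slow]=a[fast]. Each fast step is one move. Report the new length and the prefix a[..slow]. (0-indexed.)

(s=0,f=1) a[fast]=5=a[slow] dup → fast++
(s=0,f=2) a[fast]=8≠a[slow]=5 write a[1]=8 → slow++,fast++
(s=1,f=3) a[fast]=10≠a[slow]=8 write a[2]=10 → slow++,fast++
(s=2,f=4) a[fast]=11≠a[slow]=10 write a[3]=11 → slow++,fast++
(s=3,f=5) a[fast]=13≠a[slow]=11 write a[4]=13 → slow++,fast++

length 5; prefix = [5, 8, 10, 11, 13]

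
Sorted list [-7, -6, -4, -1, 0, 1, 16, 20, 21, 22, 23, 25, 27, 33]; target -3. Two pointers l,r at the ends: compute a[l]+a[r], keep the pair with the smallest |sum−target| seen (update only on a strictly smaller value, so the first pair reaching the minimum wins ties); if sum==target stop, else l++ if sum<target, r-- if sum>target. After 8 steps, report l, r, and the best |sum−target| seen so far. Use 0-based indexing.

l=0, r=5, best |Δ|=12

[0,13] -7+33=26 d=29 * → r--
[0,12] -7+27=20 d=23 * → r--
[0,11] -7+25=18 d=21 * → r--
[0,10] -7+23=16 d=19 * → r--
[0,9] -7+22=15 d=18 * → r--
[0,8] -7+21=14 d=17 * → r--
[0,7] -7+20=13 d=16 * → r--
[0,6] -7+16=9 d=12 * → r--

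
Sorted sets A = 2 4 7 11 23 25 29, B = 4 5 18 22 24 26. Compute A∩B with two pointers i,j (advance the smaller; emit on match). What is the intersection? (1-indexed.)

intersection = [4]

[i=1,j=1] 2<4 → i++
[i=2,j=1] 4==4 emit → i++,j++
[i=3,j=2] 7>5 → j++
[i=3,j=3] 7<18 → i++
[i=4,j=3] 11<18 → i++
[i=5,j=3] 23>18 → j++
[i=5,j=4] 23>22 → j++
[i=5,j=5] 23<24 → i++
[i=6,j=5] 25>24 → j++
[i=6,j=6] 25<26 → i++
[i=7,j=6] 29>26 → j++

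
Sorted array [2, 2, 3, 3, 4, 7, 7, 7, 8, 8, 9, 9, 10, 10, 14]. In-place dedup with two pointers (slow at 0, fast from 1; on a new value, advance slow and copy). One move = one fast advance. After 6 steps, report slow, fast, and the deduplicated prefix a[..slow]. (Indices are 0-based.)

slow=3, fast=7, prefix=[2, 3, 4, 7]

slow=0 fast=1: a[fast]=2=a[slow] dup, fast++
slow=0 fast=2: a[fast]=3≠a[slow]=2 write a[1]=3, slow++,fast++
slow=1 fast=3: a[fast]=3=a[slow] dup, fast++
slow=1 fast=4: a[fast]=4≠a[slow]=3 write a[2]=4, slow++,fast++
slow=2 fast=5: a[fast]=7≠a[slow]=4 write a[3]=7, slow++,fast++
slow=3 fast=6: a[fast]=7=a[slow] dup, fast++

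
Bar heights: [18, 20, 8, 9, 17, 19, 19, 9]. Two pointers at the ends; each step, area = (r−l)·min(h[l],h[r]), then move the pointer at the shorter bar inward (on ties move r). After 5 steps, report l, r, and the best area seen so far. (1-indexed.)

l=1 r=8: min(18,9)*7=63 best=63 *, r--
l=1 r=7: min(18,19)*6=108 best=108 *, l++
l=2 r=7: min(20,19)*5=95 best=108, r--
l=2 r=6: min(20,19)*4=76 best=108, r--
l=2 r=5: min(20,17)*3=51 best=108, r--

l=2, r=4, best area=108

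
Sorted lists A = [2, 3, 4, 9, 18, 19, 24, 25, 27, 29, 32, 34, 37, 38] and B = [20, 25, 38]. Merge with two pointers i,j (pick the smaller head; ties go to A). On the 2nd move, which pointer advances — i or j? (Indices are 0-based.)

i=0 j=0: A[i]=2<=B[j]=20 take 2, i++
i=1 j=0: A[i]=3<=B[j]=20 take 3, i++

i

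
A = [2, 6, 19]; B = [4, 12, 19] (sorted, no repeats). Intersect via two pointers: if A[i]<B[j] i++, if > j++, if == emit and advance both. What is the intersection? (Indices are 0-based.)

intersection = [19]

i=0 j=0: 2<4, i++
i=1 j=0: 6>4, j++
i=1 j=1: 6<12, i++
i=2 j=1: 19>12, j++
i=2 j=2: 19==19 emit, i++,j++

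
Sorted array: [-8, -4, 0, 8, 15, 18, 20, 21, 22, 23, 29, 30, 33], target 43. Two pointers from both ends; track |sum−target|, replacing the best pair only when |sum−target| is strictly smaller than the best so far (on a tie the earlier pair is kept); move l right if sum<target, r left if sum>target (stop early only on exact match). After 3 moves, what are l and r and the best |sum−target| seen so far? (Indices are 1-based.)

l=1 r=13: -8+33=25 d=18 *, l++
l=2 r=13: -4+33=29 d=14 *, l++
l=3 r=13: 0+33=33 d=10 *, l++

l=4, r=13, best |Δ|=10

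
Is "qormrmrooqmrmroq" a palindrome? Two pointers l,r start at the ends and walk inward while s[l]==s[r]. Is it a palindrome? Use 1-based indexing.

not a palindrome (mismatch at 7,10)

[1,16] 'q'=='q' → l++,r--
[2,15] 'o'=='o' → l++,r--
[3,14] 'r'=='r' → l++,r--
[4,13] 'm'=='m' → l++,r--
[5,12] 'r'=='r' → l++,r--
[6,11] 'm'=='m' → l++,r--
[7,10] 'r'!='q' → stop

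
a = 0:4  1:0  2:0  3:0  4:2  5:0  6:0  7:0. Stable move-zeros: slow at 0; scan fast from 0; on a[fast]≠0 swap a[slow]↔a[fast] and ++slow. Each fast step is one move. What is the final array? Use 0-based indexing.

[4, 2, 0, 0, 0, 0, 0, 0]

slow=0 fast=0: a[fast]=4≠0 swap→a[0]=4, slow++,fast++
slow=1 fast=1: a[fast]=0, fast++
slow=1 fast=2: a[fast]=0, fast++
slow=1 fast=3: a[fast]=0, fast++
slow=1 fast=4: a[fast]=2≠0 swap→a[1]=2, slow++,fast++
slow=2 fast=5: a[fast]=0, fast++
slow=2 fast=6: a[fast]=0, fast++
slow=2 fast=7: a[fast]=0, fast++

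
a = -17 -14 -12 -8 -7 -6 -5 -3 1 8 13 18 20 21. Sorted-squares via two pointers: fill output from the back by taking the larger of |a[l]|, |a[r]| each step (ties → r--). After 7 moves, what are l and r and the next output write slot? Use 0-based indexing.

l=0 r=13: |-17|<=|21| out[13]=441, r--
l=0 r=12: |-17|<=|20| out[12]=400, r--
l=0 r=11: |-17|<=|18| out[11]=324, r--
l=0 r=10: |-17|>|13| out[10]=289, l++
l=1 r=10: |-14|>|13| out[9]=196, l++
l=2 r=10: |-12|<=|13| out[8]=169, r--
l=2 r=9: |-12|>|8| out[7]=144, l++

l=3, r=9, next write slot=6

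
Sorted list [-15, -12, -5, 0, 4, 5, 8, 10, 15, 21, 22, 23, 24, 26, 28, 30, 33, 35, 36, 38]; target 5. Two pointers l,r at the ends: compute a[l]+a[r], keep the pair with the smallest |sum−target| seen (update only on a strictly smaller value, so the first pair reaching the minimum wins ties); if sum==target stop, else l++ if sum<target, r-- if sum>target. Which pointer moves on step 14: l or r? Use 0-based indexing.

r

l=0 r=19: -15+38=23 d=18 *, r--
l=0 r=18: -15+36=21 d=16 *, r--
l=0 r=17: -15+35=20 d=15 *, r--
l=0 r=16: -15+33=18 d=13 *, r--
l=0 r=15: -15+30=15 d=10 *, r--
l=0 r=14: -15+28=13 d=8 *, r--
l=0 r=13: -15+26=11 d=6 *, r--
l=0 r=12: -15+24=9 d=4 *, r--
l=0 r=11: -15+23=8 d=3 *, r--
l=0 r=10: -15+22=7 d=2 *, r--
l=0 r=9: -15+21=6 d=1 *, r--
l=0 r=8: -15+15=0 d=5, l++
l=1 r=8: -12+15=3 d=2, l++
l=2 r=8: -5+15=10 d=5, r--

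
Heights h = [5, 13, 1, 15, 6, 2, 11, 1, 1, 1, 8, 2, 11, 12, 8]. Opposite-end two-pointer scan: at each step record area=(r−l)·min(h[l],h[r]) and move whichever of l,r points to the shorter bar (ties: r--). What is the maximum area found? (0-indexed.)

l=0 r=14: min(5,8)*14=70 best=70 *, l++
l=1 r=14: min(13,8)*13=104 best=104 *, r--
l=1 r=13: min(13,12)*12=144 best=144 *, r--
l=1 r=12: min(13,11)*11=121 best=144, r--
l=1 r=11: min(13,2)*10=20 best=144, r--
l=1 r=10: min(13,8)*9=72 best=144, r--
l=1 r=9: min(13,1)*8=8 best=144, r--
l=1 r=8: min(13,1)*7=7 best=144, r--
l=1 r=7: min(13,1)*6=6 best=144, r--
l=1 r=6: min(13,11)*5=55 best=144, r--
l=1 r=5: min(13,2)*4=8 best=144, r--
l=1 r=4: min(13,6)*3=18 best=144, r--
l=1 r=3: min(13,15)*2=26 best=144, l++
l=2 r=3: min(1,15)*1=1 best=144, l++

max area = 144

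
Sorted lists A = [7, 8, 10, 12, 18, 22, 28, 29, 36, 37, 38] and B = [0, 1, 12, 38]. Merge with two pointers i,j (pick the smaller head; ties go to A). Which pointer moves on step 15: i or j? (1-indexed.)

i=1 j=1: A[i]=7>B[j]=0 take 0, j++
i=1 j=2: A[i]=7>B[j]=1 take 1, j++
i=1 j=3: A[i]=7<=B[j]=12 take 7, i++
i=2 j=3: A[i]=8<=B[j]=12 take 8, i++
i=3 j=3: A[i]=10<=B[j]=12 take 10, i++
i=4 j=3: A[i]=12<=B[j]=12 take 12, i++
i=5 j=3: A[i]=18>B[j]=12 take 12, j++
i=5 j=4: A[i]=18<=B[j]=38 take 18, i++
i=6 j=4: A[i]=22<=B[j]=38 take 22, i++
i=7 j=4: A[i]=28<=B[j]=38 take 28, i++
i=8 j=4: A[i]=29<=B[j]=38 take 29, i++
i=9 j=4: A[i]=36<=B[j]=38 take 36, i++
i=10 j=4: A[i]=37<=B[j]=38 take 37, i++
i=11 j=4: A[i]=38<=B[j]=38 take 38, i++
i=12 j=4: A done, take B[j]=38, j++

j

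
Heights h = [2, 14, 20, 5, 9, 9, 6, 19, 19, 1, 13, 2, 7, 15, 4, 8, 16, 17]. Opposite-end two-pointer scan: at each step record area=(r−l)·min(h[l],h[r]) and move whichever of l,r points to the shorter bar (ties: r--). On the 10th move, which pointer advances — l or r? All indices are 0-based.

l=0 r=17: min(2,17)*17=34 best=34 *, l++
l=1 r=17: min(14,17)*16=224 best=224 *, l++
l=2 r=17: min(20,17)*15=255 best=255 *, r--
l=2 r=16: min(20,16)*14=224 best=255, r--
l=2 r=15: min(20,8)*13=104 best=255, r--
l=2 r=14: min(20,4)*12=48 best=255, r--
l=2 r=13: min(20,15)*11=165 best=255, r--
l=2 r=12: min(20,7)*10=70 best=255, r--
l=2 r=11: min(20,2)*9=18 best=255, r--
l=2 r=10: min(20,13)*8=104 best=255, r--

r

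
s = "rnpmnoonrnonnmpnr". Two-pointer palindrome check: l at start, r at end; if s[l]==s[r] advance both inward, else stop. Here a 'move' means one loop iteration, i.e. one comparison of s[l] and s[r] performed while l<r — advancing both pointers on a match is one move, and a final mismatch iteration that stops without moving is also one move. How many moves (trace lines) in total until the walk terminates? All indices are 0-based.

l=0 r=16: 'r'=='r', l++,r--
l=1 r=15: 'n'=='n', l++,r--
l=2 r=14: 'p'=='p', l++,r--
l=3 r=13: 'm'=='m', l++,r--
l=4 r=12: 'n'=='n', l++,r--
l=5 r=11: 'o'!='n', stop

6 moves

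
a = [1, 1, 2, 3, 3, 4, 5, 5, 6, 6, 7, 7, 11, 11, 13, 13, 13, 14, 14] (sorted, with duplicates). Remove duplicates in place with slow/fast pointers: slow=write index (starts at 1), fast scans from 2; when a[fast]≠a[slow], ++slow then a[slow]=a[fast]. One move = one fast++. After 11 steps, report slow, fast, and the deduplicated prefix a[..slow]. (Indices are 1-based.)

slow=1 fast=2: a[fast]=1=a[slow] dup, fast++
slow=1 fast=3: a[fast]=2≠a[slow]=1 write a[2]=2, slow++,fast++
slow=2 fast=4: a[fast]=3≠a[slow]=2 write a[3]=3, slow++,fast++
slow=3 fast=5: a[fast]=3=a[slow] dup, fast++
slow=3 fast=6: a[fast]=4≠a[slow]=3 write a[4]=4, slow++,fast++
slow=4 fast=7: a[fast]=5≠a[slow]=4 write a[5]=5, slow++,fast++
slow=5 fast=8: a[fast]=5=a[slow] dup, fast++
slow=5 fast=9: a[fast]=6≠a[slow]=5 write a[6]=6, slow++,fast++
slow=6 fast=10: a[fast]=6=a[slow] dup, fast++
slow=6 fast=11: a[fast]=7≠a[slow]=6 write a[7]=7, slow++,fast++
slow=7 fast=12: a[fast]=7=a[slow] dup, fast++

slow=7, fast=13, prefix=[1, 2, 3, 4, 5, 6, 7]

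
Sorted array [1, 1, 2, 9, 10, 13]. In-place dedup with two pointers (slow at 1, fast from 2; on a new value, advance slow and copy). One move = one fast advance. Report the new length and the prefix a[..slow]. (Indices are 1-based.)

length 5; prefix = [1, 2, 9, 10, 13]

(s=1,f=2) a[fast]=1=a[slow] dup → fast++
(s=1,f=3) a[fast]=2≠a[slow]=1 write a[2]=2 → slow++,fast++
(s=2,f=4) a[fast]=9≠a[slow]=2 write a[3]=9 → slow++,fast++
(s=3,f=5) a[fast]=10≠a[slow]=9 write a[4]=10 → slow++,fast++
(s=4,f=6) a[fast]=13≠a[slow]=10 write a[5]=13 → slow++,fast++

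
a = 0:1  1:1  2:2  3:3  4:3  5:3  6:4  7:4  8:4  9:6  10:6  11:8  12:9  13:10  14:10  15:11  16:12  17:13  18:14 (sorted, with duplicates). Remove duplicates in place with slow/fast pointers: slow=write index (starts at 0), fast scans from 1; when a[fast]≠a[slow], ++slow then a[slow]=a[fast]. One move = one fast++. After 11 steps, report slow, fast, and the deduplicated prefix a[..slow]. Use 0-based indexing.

slow=5, fast=12, prefix=[1, 2, 3, 4, 6, 8]

slow=0 fast=1: a[fast]=1=a[slow] dup, fast++
slow=0 fast=2: a[fast]=2≠a[slow]=1 write a[1]=2, slow++,fast++
slow=1 fast=3: a[fast]=3≠a[slow]=2 write a[2]=3, slow++,fast++
slow=2 fast=4: a[fast]=3=a[slow] dup, fast++
slow=2 fast=5: a[fast]=3=a[slow] dup, fast++
slow=2 fast=6: a[fast]=4≠a[slow]=3 write a[3]=4, slow++,fast++
slow=3 fast=7: a[fast]=4=a[slow] dup, fast++
slow=3 fast=8: a[fast]=4=a[slow] dup, fast++
slow=3 fast=9: a[fast]=6≠a[slow]=4 write a[4]=6, slow++,fast++
slow=4 fast=10: a[fast]=6=a[slow] dup, fast++
slow=4 fast=11: a[fast]=8≠a[slow]=6 write a[5]=8, slow++,fast++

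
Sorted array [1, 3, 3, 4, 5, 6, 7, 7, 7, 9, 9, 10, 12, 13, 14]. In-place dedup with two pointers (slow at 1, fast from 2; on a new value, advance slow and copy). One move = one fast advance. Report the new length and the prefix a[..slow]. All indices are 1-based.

slow=1 fast=2: a[fast]=3≠a[slow]=1 write a[2]=3, slow++,fast++
slow=2 fast=3: a[fast]=3=a[slow] dup, fast++
slow=2 fast=4: a[fast]=4≠a[slow]=3 write a[3]=4, slow++,fast++
slow=3 fast=5: a[fast]=5≠a[slow]=4 write a[4]=5, slow++,fast++
slow=4 fast=6: a[fast]=6≠a[slow]=5 write a[5]=6, slow++,fast++
slow=5 fast=7: a[fast]=7≠a[slow]=6 write a[6]=7, slow++,fast++
slow=6 fast=8: a[fast]=7=a[slow] dup, fast++
slow=6 fast=9: a[fast]=7=a[slow] dup, fast++
slow=6 fast=10: a[fast]=9≠a[slow]=7 write a[7]=9, slow++,fast++
slow=7 fast=11: a[fast]=9=a[slow] dup, fast++
slow=7 fast=12: a[fast]=10≠a[slow]=9 write a[8]=10, slow++,fast++
slow=8 fast=13: a[fast]=12≠a[slow]=10 write a[9]=12, slow++,fast++
slow=9 fast=14: a[fast]=13≠a[slow]=12 write a[10]=13, slow++,fast++
slow=10 fast=15: a[fast]=14≠a[slow]=13 write a[11]=14, slow++,fast++

length 11; prefix = [1, 3, 4, 5, 6, 7, 9, 10, 12, 13, 14]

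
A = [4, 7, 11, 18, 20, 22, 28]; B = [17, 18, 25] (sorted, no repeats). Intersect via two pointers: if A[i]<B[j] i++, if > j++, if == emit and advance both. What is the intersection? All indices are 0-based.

intersection = [18]

i=0 j=0: 4<17, i++
i=1 j=0: 7<17, i++
i=2 j=0: 11<17, i++
i=3 j=0: 18>17, j++
i=3 j=1: 18==18 emit, i++,j++
i=4 j=2: 20<25, i++
i=5 j=2: 22<25, i++
i=6 j=2: 28>25, j++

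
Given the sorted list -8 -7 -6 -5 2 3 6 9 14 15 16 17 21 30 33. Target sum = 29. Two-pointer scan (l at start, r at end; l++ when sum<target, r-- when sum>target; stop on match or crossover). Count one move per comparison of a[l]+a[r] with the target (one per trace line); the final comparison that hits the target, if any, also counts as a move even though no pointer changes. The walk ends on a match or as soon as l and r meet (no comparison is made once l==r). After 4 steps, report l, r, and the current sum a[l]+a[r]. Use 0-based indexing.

[0,14] -8+33=25 <29 → l++
[1,14] -7+33=26 <29 → l++
[2,14] -6+33=27 <29 → l++
[3,14] -5+33=28 <29 → l++

l=4, r=14, sum=35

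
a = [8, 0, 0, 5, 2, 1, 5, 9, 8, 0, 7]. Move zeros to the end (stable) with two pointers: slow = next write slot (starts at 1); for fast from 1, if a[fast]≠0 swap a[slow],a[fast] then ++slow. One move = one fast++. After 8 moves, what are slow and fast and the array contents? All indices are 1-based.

slow=7, fast=9, a=[8, 5, 2, 1, 5, 9, 0, 0, 8, 0, 7]

slow=1 fast=1: a[fast]=8≠0 swap→a[1]=8, slow++,fast++
slow=2 fast=2: a[fast]=0, fast++
slow=2 fast=3: a[fast]=0, fast++
slow=2 fast=4: a[fast]=5≠0 swap→a[2]=5, slow++,fast++
slow=3 fast=5: a[fast]=2≠0 swap→a[3]=2, slow++,fast++
slow=4 fast=6: a[fast]=1≠0 swap→a[4]=1, slow++,fast++
slow=5 fast=7: a[fast]=5≠0 swap→a[5]=5, slow++,fast++
slow=6 fast=8: a[fast]=9≠0 swap→a[6]=9, slow++,fast++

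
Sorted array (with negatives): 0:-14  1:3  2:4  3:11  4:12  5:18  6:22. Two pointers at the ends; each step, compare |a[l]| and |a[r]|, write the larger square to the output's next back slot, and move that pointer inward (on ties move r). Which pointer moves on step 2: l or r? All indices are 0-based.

[0,6] |-14|<=|22| out[6]=484 → r--
[0,5] |-14|<=|18| out[5]=324 → r--

r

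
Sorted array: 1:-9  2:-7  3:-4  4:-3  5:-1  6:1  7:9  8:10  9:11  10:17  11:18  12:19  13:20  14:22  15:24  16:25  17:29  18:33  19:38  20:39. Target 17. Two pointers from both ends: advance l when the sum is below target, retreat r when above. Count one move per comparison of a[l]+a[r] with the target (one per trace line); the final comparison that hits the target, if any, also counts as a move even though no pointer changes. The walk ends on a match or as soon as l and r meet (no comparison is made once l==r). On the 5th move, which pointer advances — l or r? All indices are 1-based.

l

l=1 r=20: -9+39=30 >17, r--
l=1 r=19: -9+38=29 >17, r--
l=1 r=18: -9+33=24 >17, r--
l=1 r=17: -9+29=20 >17, r--
l=1 r=16: -9+25=16 <17, l++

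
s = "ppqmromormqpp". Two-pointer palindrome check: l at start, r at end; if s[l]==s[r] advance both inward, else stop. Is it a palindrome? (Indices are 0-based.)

l=0 r=12: 'p'=='p', l++,r--
l=1 r=11: 'p'=='p', l++,r--
l=2 r=10: 'q'=='q', l++,r--
l=3 r=9: 'm'=='m', l++,r--
l=4 r=8: 'r'=='r', l++,r--
l=5 r=7: 'o'=='o', l++,r--

palindrome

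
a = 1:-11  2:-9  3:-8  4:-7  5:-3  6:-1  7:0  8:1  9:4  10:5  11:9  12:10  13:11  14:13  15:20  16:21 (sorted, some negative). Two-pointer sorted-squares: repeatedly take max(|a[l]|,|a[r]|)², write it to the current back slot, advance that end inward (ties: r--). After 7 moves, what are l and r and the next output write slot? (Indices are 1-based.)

[1,16] |-11|<=|21| out[16]=441 → r--
[1,15] |-11|<=|20| out[15]=400 → r--
[1,14] |-11|<=|13| out[14]=169 → r--
[1,13] |-11|<=|11| out[13]=121 → r--
[1,12] |-11|>|10| out[12]=121 → l++
[2,12] |-9|<=|10| out[11]=100 → r--
[2,11] |-9|<=|9| out[10]=81 → r--

l=2, r=10, next write slot=9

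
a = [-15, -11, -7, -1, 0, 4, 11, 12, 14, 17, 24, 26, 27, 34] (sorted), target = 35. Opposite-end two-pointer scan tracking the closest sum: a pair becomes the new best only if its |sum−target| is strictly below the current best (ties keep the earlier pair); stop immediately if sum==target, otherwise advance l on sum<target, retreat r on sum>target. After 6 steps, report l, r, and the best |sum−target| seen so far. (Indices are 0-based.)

[0,13] -15+34=19 d=16 * → l++
[1,13] -11+34=23 d=12 * → l++
[2,13] -7+34=27 d=8 * → l++
[3,13] -1+34=33 d=2 * → l++
[4,13] 0+34=34 d=1 * → l++
[5,13] 4+34=38 d=3 → r--

l=5, r=12, best |Δ|=1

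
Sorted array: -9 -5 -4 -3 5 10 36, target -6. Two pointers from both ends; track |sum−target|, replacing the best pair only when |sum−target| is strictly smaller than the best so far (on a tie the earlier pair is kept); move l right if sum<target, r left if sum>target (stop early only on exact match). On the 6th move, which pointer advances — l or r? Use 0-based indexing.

[0,6] -9+36=27 d=33 * → r--
[0,5] -9+10=1 d=7 * → r--
[0,4] -9+5=-4 d=2 * → r--
[0,3] -9+-3=-12 d=6 → l++
[1,3] -5+-3=-8 d=2 → l++
[2,3] -4+-3=-7 d=1 * → l++

l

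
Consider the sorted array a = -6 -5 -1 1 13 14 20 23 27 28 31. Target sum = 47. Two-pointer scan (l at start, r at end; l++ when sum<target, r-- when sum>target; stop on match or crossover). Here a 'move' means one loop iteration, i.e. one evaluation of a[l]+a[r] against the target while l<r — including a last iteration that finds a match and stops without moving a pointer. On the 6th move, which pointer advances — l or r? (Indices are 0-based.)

l

l=0 r=10: -6+31=25 <47, l++
l=1 r=10: -5+31=26 <47, l++
l=2 r=10: -1+31=30 <47, l++
l=3 r=10: 1+31=32 <47, l++
l=4 r=10: 13+31=44 <47, l++
l=5 r=10: 14+31=45 <47, l++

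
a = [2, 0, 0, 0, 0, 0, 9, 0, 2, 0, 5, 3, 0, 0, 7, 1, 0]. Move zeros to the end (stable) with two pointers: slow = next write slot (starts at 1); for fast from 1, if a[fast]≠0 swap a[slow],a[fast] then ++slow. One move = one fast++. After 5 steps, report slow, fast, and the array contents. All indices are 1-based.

slow=2, fast=6, a=[2, 0, 0, 0, 0, 0, 9, 0, 2, 0, 5, 3, 0, 0, 7, 1, 0]

(s=1,f=1) a[fast]=2≠0 swap→a[1]=2 → slow++,fast++
(s=2,f=2) a[fast]=0 → fast++
(s=2,f=3) a[fast]=0 → fast++
(s=2,f=4) a[fast]=0 → fast++
(s=2,f=5) a[fast]=0 → fast++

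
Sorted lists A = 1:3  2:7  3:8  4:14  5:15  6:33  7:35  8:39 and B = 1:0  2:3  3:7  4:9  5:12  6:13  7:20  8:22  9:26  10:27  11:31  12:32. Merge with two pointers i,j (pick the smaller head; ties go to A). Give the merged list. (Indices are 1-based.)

i=1 j=1: A[i]=3>B[j]=0 take 0, j++
i=1 j=2: A[i]=3<=B[j]=3 take 3, i++
i=2 j=2: A[i]=7>B[j]=3 take 3, j++
i=2 j=3: A[i]=7<=B[j]=7 take 7, i++
i=3 j=3: A[i]=8>B[j]=7 take 7, j++
i=3 j=4: A[i]=8<=B[j]=9 take 8, i++
i=4 j=4: A[i]=14>B[j]=9 take 9, j++
i=4 j=5: A[i]=14>B[j]=12 take 12, j++
i=4 j=6: A[i]=14>B[j]=13 take 13, j++
i=4 j=7: A[i]=14<=B[j]=20 take 14, i++
i=5 j=7: A[i]=15<=B[j]=20 take 15, i++
i=6 j=7: A[i]=33>B[j]=20 take 20, j++
i=6 j=8: A[i]=33>B[j]=22 take 22, j++
i=6 j=9: A[i]=33>B[j]=26 take 26, j++
i=6 j=10: A[i]=33>B[j]=27 take 27, j++
i=6 j=11: A[i]=33>B[j]=31 take 31, j++
i=6 j=12: A[i]=33>B[j]=32 take 32, j++
i=6 j=13: B done, take A[i]=33, i++
i=7 j=13: B done, take A[i]=35, i++
i=8 j=13: B done, take A[i]=39, i++

[0, 3, 3, 7, 7, 8, 9, 12, 13, 14, 15, 20, 22, 26, 27, 31, 32, 33, 35, 39]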